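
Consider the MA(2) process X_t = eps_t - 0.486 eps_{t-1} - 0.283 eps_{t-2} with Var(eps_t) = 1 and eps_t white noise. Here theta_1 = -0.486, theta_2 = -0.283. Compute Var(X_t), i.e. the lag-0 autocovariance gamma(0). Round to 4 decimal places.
\gamma(0) = 1.3163

For an MA(q) process X_t = eps_t + sum_i theta_i eps_{t-i} with
Var(eps_t) = sigma^2, the variance is
  gamma(0) = sigma^2 * (1 + sum_i theta_i^2).
  sum_i theta_i^2 = (-0.486)^2 + (-0.283)^2 = 0.236196 + 0.080089 = 0.316285.
  gamma(0) = 1 * (1 + 0.316285) = 1 * 1.316285 = 1.316285, which rounds to 1.3163.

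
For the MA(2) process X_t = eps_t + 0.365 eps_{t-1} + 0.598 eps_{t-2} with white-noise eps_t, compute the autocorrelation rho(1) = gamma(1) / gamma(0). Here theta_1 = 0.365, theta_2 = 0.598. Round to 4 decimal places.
\rho(1) = 0.3912

For an MA(q) process with theta_0 = 1, the autocovariance is
  gamma(k) = sigma^2 * sum_{i=0..q-k} theta_i * theta_{i+k},
and rho(k) = gamma(k) / gamma(0). Sigma^2 cancels.
  numerator   = (1)*(0.365) + (0.365)*(0.598) = 0.58327.
  denominator = (1)^2 + (0.365)^2 + (0.598)^2 = 1.490829.
  rho(1) = 0.58327 / 1.490829 = 0.3912.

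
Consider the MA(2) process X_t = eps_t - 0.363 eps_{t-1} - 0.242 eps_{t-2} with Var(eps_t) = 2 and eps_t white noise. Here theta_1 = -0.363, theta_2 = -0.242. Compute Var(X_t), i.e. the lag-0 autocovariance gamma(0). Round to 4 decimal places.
\gamma(0) = 2.3807

For an MA(q) process X_t = eps_t + sum_i theta_i eps_{t-i} with
Var(eps_t) = sigma^2, the variance is
  gamma(0) = sigma^2 * (1 + sum_i theta_i^2).
  sum_i theta_i^2 = (-0.363)^2 + (-0.242)^2 = 0.131769 + 0.058564 = 0.190333.
  gamma(0) = 2 * (1 + 0.190333) = 2 * 1.190333 = 2.380666, which rounds to 2.3807.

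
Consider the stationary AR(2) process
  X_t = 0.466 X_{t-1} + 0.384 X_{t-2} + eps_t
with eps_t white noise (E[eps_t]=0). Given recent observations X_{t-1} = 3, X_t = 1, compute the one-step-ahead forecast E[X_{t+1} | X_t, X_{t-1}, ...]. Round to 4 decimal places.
E[X_{t+1} \mid \mathcal F_t] = 1.6180

For an AR(p) model X_t = c + sum_i phi_i X_{t-i} + eps_t, the
one-step-ahead conditional mean is
  E[X_{t+1} | X_t, ...] = c + sum_i phi_i X_{t+1-i}.
Substitute known values:
  E[X_{t+1} | ...] = (0.466) * (1) + (0.384) * (3)
                   = 1.6180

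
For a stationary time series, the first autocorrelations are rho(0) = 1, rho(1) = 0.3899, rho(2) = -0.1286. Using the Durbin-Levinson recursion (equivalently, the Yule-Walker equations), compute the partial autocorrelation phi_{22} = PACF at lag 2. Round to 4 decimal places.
\phi_{22} = -0.3309

The PACF at lag k is phi_{kk}, the last component of the solution
to the Yule-Walker system G_k phi = r_k where
  (G_k)_{ij} = rho(|i - j|), (r_k)_i = rho(i), i,j = 1..k.
Equivalently, Durbin-Levinson gives phi_{kk} iteratively:
  phi_{11} = rho(1)
  phi_{kk} = [rho(k) - sum_{j=1..k-1} phi_{k-1,j} rho(k-j)]
            / [1 - sum_{j=1..k-1} phi_{k-1,j} rho(j)],
  phi_{k,j} = phi_{k-1,j} - phi_{kk} phi_{k-1,k-j},  j = 1..k-1.
Step k = 1:
  phi_11 = rho(1) = 0.3899.
Step k = 2:
  phi_22 = [rho(2) - phi_11 rho(1)] / [1 - phi_11 rho(1)] = [-0.1286 - (0.3899)(0.3899)] / [1 - (0.3899)(0.3899)]
         = -0.28062201 / 0.84797799 = -0.3309.
Therefore phi_{22} = -0.3309.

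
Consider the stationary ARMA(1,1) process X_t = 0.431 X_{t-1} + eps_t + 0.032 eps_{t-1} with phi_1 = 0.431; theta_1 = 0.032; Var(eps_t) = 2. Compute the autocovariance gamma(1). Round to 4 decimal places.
\gamma(1) = 1.1529

Multiply the model equation by X_{t-k} and take expectations. With theta_0 = psi_0 = 1 and psi_j the MA(infinity) weights, this gives
  gamma(k) - sum_i phi_i gamma(k-i) = c_k,
  c_k = sigma^2 * sum_{j=k..q} theta_j psi_{j-k}   (c_k = 0 for k > q),
using gamma(-m) = gamma(m).
psi-weights needed (psi_j = theta_j + sum_i phi_i psi_{j-i}):
  psi_1 = theta_1 + phi_1 = 0.032 + (0.431) = 0.463
Right-hand sides:
  c_0 = sigma^2 (1 + theta_1 psi_1) = 2 * (1 + (0.032)(0.463)) = 2 * 1.014816 = 2.029632
  c_1 = sigma^2 theta_1 = 2 * (0.032) = 0.064
  c_2 = 0
Equations for k = 0 and k = 1 (AR order 1):
  gamma(0) = phi_1 gamma(1) + c_0
  gamma(1) = phi_1 gamma(0) + c_1
Substituting the second into the first: gamma(0) (1 - phi_1^2) = c_0 + phi_1 c_1, so
  gamma(0) = (c_0 + phi_1 c_1) / (1 - phi_1^2) = (2.029632 + (0.431)(0.064)) / (1 - (0.431)^2) = 2.057216 / 0.814239 = 2.526551.
  gamma(1) = phi_1 gamma(0) + c_1 = (0.431)(2.526551) + (0.064) = 1.152943.
Therefore gamma(1) = 1.1529 (to 4 decimal places).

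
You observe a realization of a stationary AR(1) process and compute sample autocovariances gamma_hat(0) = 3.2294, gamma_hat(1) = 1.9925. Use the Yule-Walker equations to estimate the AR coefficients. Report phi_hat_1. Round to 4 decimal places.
\hat\phi_{1} = 0.6170

The Yule-Walker equations for an AR(p) process read, in matrix form,
  Gamma_p phi = r_p,   with   (Gamma_p)_{ij} = gamma(|i - j|),
                       (r_p)_i = gamma(i),   i,j = 1..p.
Substitute the sample gammas (Toeplitz matrix and right-hand side of size 1):
  Gamma_p = [[3.2294]]
  r_p     = [1.9925]
With p = 1 this is the single equation gamma(0) phi_1 = gamma(1):
  phi_hat_1 = gamma(1) / gamma(0) = 1.9925 / 3.2294 = 0.6170.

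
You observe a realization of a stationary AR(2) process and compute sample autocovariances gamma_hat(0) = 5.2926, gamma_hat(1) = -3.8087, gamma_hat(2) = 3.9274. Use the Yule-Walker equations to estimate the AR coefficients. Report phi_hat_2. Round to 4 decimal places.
\hat\phi_{2} = 0.4650

The Yule-Walker equations for an AR(p) process read, in matrix form,
  Gamma_p phi = r_p,   with   (Gamma_p)_{ij} = gamma(|i - j|),
                       (r_p)_i = gamma(i),   i,j = 1..p.
Substitute the sample gammas (Toeplitz matrix and right-hand side of size 2):
  Gamma_p = [[5.2926, -3.8087], [-3.8087, 5.2926]]
  r_p     = [-3.8087, 3.9274]
Written out:
  5.2926 phi_1 - 3.8087 phi_2 = -3.8087
  -3.8087 phi_1 + 5.2926 phi_2 = 3.9274
Solve by Cramer's rule:
  det = gamma(0)^2 - gamma(1)^2 = (5.2926)^2 - (-3.8087)^2 = 28.01161476 - 14.50619569 = 13.50541907
  phi_hat_1 = [gamma(1) gamma(0) - gamma(1) gamma(2)] / det = [(-3.8087)(5.2926) - (-3.8087)(3.9274)] / 13.50541907 = -5.19963724 / 13.50541907 = -0.385
  phi_hat_2 = [gamma(0) gamma(2) - gamma(1)^2] / det = [(5.2926)(3.9274) - (-3.8087)^2] / 13.50541907 = 6.27996155 / 13.50541907 = 0.465
So phi_hat = [-0.3850, 0.4650].
Therefore phi_hat_2 = 0.4650.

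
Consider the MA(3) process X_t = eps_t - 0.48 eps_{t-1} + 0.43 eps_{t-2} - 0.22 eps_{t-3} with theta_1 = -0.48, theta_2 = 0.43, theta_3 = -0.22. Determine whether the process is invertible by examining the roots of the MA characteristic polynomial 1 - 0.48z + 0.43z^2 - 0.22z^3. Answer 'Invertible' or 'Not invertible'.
\text{Invertible}

The MA(q) characteristic polynomial is P(z) = 1 - 0.48z + 0.43z^2 - 0.22z^3.
Invertibility requires all roots to lie outside the unit circle, i.e. |z| > 1 for every root.
Degree 3: look for a simple real root z0 first, then factor out (1 - z/z0) and solve the remaining quadratic.
Testing z0 = 2: P(2) = 1 + (-0.48)(2) + (0.43)(2)^2 + (-0.22)(2)^3
  = 1 + (-0.96) + (1.72) + (-1.76) = 0.  So z_0 = 2 is a root, |z_0| = 2.
Divide out the factor (1 - 0.5 z) = (1 - z/z0) (since 1/z0 = 0.5):
  P(z) = (1 - 0.5 z)(1 + (0.02) z + (0.44) z^2)
  [check: z-coef 0.02 - (0.5) = -0.48; z^2-coef 0.44 - (0.5)(0.02) = 0.43; z^3-coef -(0.5)(0.44) = -0.22.]
Remaining roots from the quadratic factor 1 + (0.02) z + (0.44) z^2:
  Set 1 + (0.02) z + (0.44) z^2 = 0, i.e. a z^2 + b z + c = 0 with a = 0.44, b = 0.02, c = 1.
  Discriminant D = b^2 - 4ac = (0.02)^2 - 4*(0.44)*1 = 0.0004 - (1.76) = -1.7596.
  D < 0, so the roots are the complex-conjugate pair z = (-b +/- i sqrt(-D)) / (2a) = -0.0227 +/- 1.5074i.
  For a conjugate pair |z|^2 = z * conj(z) = (product of roots) = c/a = 1/(0.44) = 2.272727, so |z| = sqrt(2.272727) = 1.5076 for both roots.
Moduli of all roots: 2.0000, 1.5076, 1.5076.
All moduli strictly greater than 1? Yes.
Verdict: Invertible.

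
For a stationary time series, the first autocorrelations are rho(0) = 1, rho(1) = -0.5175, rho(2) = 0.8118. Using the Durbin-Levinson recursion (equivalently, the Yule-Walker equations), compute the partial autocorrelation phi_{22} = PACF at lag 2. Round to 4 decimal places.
\phi_{22} = 0.7430

The PACF at lag k is phi_{kk}, the last component of the solution
to the Yule-Walker system G_k phi = r_k where
  (G_k)_{ij} = rho(|i - j|), (r_k)_i = rho(i), i,j = 1..k.
Equivalently, Durbin-Levinson gives phi_{kk} iteratively:
  phi_{11} = rho(1)
  phi_{kk} = [rho(k) - sum_{j=1..k-1} phi_{k-1,j} rho(k-j)]
            / [1 - sum_{j=1..k-1} phi_{k-1,j} rho(j)],
  phi_{k,j} = phi_{k-1,j} - phi_{kk} phi_{k-1,k-j},  j = 1..k-1.
Step k = 1:
  phi_11 = rho(1) = -0.5175.
Step k = 2:
  phi_22 = [rho(2) - phi_11 rho(1)] / [1 - phi_11 rho(1)] = [0.8118 - (-0.5175)(-0.5175)] / [1 - (-0.5175)(-0.5175)]
         = 0.54399375 / 0.73219375 = 0.743.
Therefore phi_{22} = 0.7430.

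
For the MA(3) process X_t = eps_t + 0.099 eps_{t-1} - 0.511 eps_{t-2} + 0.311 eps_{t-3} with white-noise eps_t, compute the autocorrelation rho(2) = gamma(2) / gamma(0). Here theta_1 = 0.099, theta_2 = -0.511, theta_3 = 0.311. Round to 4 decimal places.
\rho(2) = -0.3511

For an MA(q) process with theta_0 = 1, the autocovariance is
  gamma(k) = sigma^2 * sum_{i=0..q-k} theta_i * theta_{i+k},
and rho(k) = gamma(k) / gamma(0). Sigma^2 cancels.
  numerator   = (1)*(-0.511) + (0.099)*(0.311) = -0.480211.
  denominator = (1)^2 + (0.099)^2 + (-0.511)^2 + (0.311)^2 = 1.367643.
  rho(2) = -0.480211 / 1.367643 = -0.3511.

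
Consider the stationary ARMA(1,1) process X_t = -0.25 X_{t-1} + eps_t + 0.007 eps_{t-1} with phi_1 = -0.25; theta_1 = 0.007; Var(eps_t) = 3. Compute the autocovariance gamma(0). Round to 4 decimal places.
\gamma(0) = 3.1890

Multiply the model equation by X_{t-k} and take expectations. With theta_0 = psi_0 = 1 and psi_j the MA(infinity) weights, this gives
  gamma(k) - sum_i phi_i gamma(k-i) = c_k,
  c_k = sigma^2 * sum_{j=k..q} theta_j psi_{j-k}   (c_k = 0 for k > q),
using gamma(-m) = gamma(m).
psi-weights needed (psi_j = theta_j + sum_i phi_i psi_{j-i}):
  psi_1 = theta_1 + phi_1 = 0.007 + (-0.25) = -0.243
Right-hand sides:
  c_0 = sigma^2 (1 + theta_1 psi_1) = 3 * (1 + (0.007)(-0.243)) = 3 * 0.998299 = 2.994897
  c_1 = sigma^2 theta_1 = 3 * (0.007) = 0.021
  c_2 = 0
Equations for k = 0 and k = 1 (AR order 1):
  gamma(0) = phi_1 gamma(1) + c_0
  gamma(1) = phi_1 gamma(0) + c_1
Substituting the second into the first: gamma(0) (1 - phi_1^2) = c_0 + phi_1 c_1, so
  gamma(0) = (c_0 + phi_1 c_1) / (1 - phi_1^2) = (2.994897 + (-0.25)(0.021)) / (1 - (-0.25)^2) = 2.989647 / 0.9375 = 3.188957.
Therefore gamma(0) = 3.1890 (to 4 decimal places).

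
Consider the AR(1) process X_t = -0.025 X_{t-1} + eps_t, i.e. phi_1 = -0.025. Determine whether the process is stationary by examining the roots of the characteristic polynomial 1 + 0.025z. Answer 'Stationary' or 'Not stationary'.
\text{Stationary}

The AR(p) characteristic polynomial is P(z) = 1 + 0.025z.
Stationarity requires all roots to lie outside the unit circle, i.e. |z| > 1 for every root.
This is linear in z: 1 + (0.025) z = 0  =>  z = -1/(0.025) = -40,  |z| = 40.
Moduli of all roots: 40.0000.
All moduli strictly greater than 1? Yes.
Verdict: Stationary.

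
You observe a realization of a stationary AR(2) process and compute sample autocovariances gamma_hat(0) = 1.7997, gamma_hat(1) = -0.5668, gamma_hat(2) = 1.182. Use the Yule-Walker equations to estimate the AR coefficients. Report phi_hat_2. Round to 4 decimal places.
\hat\phi_{2} = 0.6190

The Yule-Walker equations for an AR(p) process read, in matrix form,
  Gamma_p phi = r_p,   with   (Gamma_p)_{ij} = gamma(|i - j|),
                       (r_p)_i = gamma(i),   i,j = 1..p.
Substitute the sample gammas (Toeplitz matrix and right-hand side of size 2):
  Gamma_p = [[1.7997, -0.5668], [-0.5668, 1.7997]]
  r_p     = [-0.5668, 1.182]
Written out:
  1.7997 phi_1 - 0.5668 phi_2 = -0.5668
  -0.5668 phi_1 + 1.7997 phi_2 = 1.182
Solve by Cramer's rule:
  det = gamma(0)^2 - gamma(1)^2 = (1.7997)^2 - (-0.5668)^2 = 3.23892009 - 0.32126224 = 2.91765785
  phi_hat_1 = [gamma(1) gamma(0) - gamma(1) gamma(2)] / det = [(-0.5668)(1.7997) - (-0.5668)(1.182)] / 2.91765785 = -0.35011236 / 2.91765785 = -0.12
  phi_hat_2 = [gamma(0) gamma(2) - gamma(1)^2] / det = [(1.7997)(1.182) - (-0.5668)^2] / 2.91765785 = 1.80598316 / 2.91765785 = 0.619
So phi_hat = [-0.1200, 0.6190].
Therefore phi_hat_2 = 0.6190.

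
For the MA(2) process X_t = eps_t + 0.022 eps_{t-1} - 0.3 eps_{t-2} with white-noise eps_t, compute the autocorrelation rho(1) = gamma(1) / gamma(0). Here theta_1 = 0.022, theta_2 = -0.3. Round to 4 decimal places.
\rho(1) = 0.0141

For an MA(q) process with theta_0 = 1, the autocovariance is
  gamma(k) = sigma^2 * sum_{i=0..q-k} theta_i * theta_{i+k},
and rho(k) = gamma(k) / gamma(0). Sigma^2 cancels.
  numerator   = (1)*(0.022) + (0.022)*(-0.3) = 0.0154.
  denominator = (1)^2 + (0.022)^2 + (-0.3)^2 = 1.090484.
  rho(1) = 0.0154 / 1.090484 = 0.0141.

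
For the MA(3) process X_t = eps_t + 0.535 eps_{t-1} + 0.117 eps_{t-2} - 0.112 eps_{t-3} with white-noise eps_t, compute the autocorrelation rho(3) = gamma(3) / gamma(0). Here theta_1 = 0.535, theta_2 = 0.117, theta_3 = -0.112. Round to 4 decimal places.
\rho(3) = -0.0853

For an MA(q) process with theta_0 = 1, the autocovariance is
  gamma(k) = sigma^2 * sum_{i=0..q-k} theta_i * theta_{i+k},
and rho(k) = gamma(k) / gamma(0). Sigma^2 cancels.
  numerator   = (1)*(-0.112) = -0.112.
  denominator = (1)^2 + (0.535)^2 + (0.117)^2 + (-0.112)^2 = 1.312458.
  rho(3) = -0.112 / 1.312458 = -0.0853.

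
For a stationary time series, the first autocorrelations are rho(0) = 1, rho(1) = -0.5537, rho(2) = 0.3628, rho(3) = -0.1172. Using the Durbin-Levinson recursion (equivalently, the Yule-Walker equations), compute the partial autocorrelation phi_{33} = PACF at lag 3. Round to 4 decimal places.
\phi_{33} = 0.1630

The PACF at lag k is phi_{kk}, the last component of the solution
to the Yule-Walker system G_k phi = r_k where
  (G_k)_{ij} = rho(|i - j|), (r_k)_i = rho(i), i,j = 1..k.
Equivalently, Durbin-Levinson gives phi_{kk} iteratively:
  phi_{11} = rho(1)
  phi_{kk} = [rho(k) - sum_{j=1..k-1} phi_{k-1,j} rho(k-j)]
            / [1 - sum_{j=1..k-1} phi_{k-1,j} rho(j)],
  phi_{k,j} = phi_{k-1,j} - phi_{kk} phi_{k-1,k-j},  j = 1..k-1.
Step k = 1:
  phi_11 = rho(1) = -0.5537.
Step k = 2:
  phi_22 = [rho(2) - phi_11 rho(1)] / [1 - phi_11 rho(1)] = [0.3628 - (-0.5537)(-0.5537)] / [1 - (-0.5537)(-0.5537)]
         = 0.05621631 / 0.69341631 = 0.081072.
  Update: phi_21 = phi_11 - phi_22 phi_11 = -0.5537 - (0.081072)(-0.5537) = -0.508811.
Step k = 3:
  phi_33 = [rho(3) - phi_21 rho(2) - phi_22 rho(1)] / [1 - phi_21 rho(1) - phi_22 rho(2)]
    numerator   = -0.1172 - (-0.508811)(0.3628) - (0.081072)(-0.5537) = 0.11228582
    denominator = 1 - (-0.508811)(-0.5537) - (0.081072)(0.3628) = 0.68885877
  phi_33 = 0.11228582 / 0.68885877 = 0.163.
Therefore phi_{33} = 0.1630.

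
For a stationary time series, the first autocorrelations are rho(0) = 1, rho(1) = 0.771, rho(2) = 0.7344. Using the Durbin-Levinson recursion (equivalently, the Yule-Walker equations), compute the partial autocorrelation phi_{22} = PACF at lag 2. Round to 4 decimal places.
\phi_{22} = 0.3451

The PACF at lag k is phi_{kk}, the last component of the solution
to the Yule-Walker system G_k phi = r_k where
  (G_k)_{ij} = rho(|i - j|), (r_k)_i = rho(i), i,j = 1..k.
Equivalently, Durbin-Levinson gives phi_{kk} iteratively:
  phi_{11} = rho(1)
  phi_{kk} = [rho(k) - sum_{j=1..k-1} phi_{k-1,j} rho(k-j)]
            / [1 - sum_{j=1..k-1} phi_{k-1,j} rho(j)],
  phi_{k,j} = phi_{k-1,j} - phi_{kk} phi_{k-1,k-j},  j = 1..k-1.
Step k = 1:
  phi_11 = rho(1) = 0.771.
Step k = 2:
  phi_22 = [rho(2) - phi_11 rho(1)] / [1 - phi_11 rho(1)] = [0.7344 - (0.771)(0.771)] / [1 - (0.771)(0.771)]
         = 0.139959 / 0.405559 = 0.3451.
Therefore phi_{22} = 0.3451.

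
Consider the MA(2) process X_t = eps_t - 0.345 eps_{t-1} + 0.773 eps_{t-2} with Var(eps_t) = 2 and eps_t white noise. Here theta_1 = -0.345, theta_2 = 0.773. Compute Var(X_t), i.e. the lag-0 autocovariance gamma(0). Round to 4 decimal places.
\gamma(0) = 3.4331

For an MA(q) process X_t = eps_t + sum_i theta_i eps_{t-i} with
Var(eps_t) = sigma^2, the variance is
  gamma(0) = sigma^2 * (1 + sum_i theta_i^2).
  sum_i theta_i^2 = (-0.345)^2 + (0.773)^2 = 0.119025 + 0.597529 = 0.716554.
  gamma(0) = 2 * (1 + 0.716554) = 2 * 1.716554 = 3.433108, which rounds to 3.4331.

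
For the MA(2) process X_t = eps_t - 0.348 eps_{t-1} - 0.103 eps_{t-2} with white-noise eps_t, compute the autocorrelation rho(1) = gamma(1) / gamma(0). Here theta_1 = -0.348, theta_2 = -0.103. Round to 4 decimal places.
\rho(1) = -0.2758

For an MA(q) process with theta_0 = 1, the autocovariance is
  gamma(k) = sigma^2 * sum_{i=0..q-k} theta_i * theta_{i+k},
and rho(k) = gamma(k) / gamma(0). Sigma^2 cancels.
  numerator   = (1)*(-0.348) + (-0.348)*(-0.103) = -0.312156.
  denominator = (1)^2 + (-0.348)^2 + (-0.103)^2 = 1.131713.
  rho(1) = -0.312156 / 1.131713 = -0.2758.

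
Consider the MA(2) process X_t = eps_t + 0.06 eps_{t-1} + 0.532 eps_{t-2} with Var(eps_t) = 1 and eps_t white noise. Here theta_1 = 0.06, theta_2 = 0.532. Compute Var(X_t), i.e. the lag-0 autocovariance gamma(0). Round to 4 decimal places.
\gamma(0) = 1.2866

For an MA(q) process X_t = eps_t + sum_i theta_i eps_{t-i} with
Var(eps_t) = sigma^2, the variance is
  gamma(0) = sigma^2 * (1 + sum_i theta_i^2).
  sum_i theta_i^2 = (0.06)^2 + (0.532)^2 = 0.0036 + 0.283024 = 0.286624.
  gamma(0) = 1 * (1 + 0.286624) = 1 * 1.286624 = 1.286624, which rounds to 1.2866.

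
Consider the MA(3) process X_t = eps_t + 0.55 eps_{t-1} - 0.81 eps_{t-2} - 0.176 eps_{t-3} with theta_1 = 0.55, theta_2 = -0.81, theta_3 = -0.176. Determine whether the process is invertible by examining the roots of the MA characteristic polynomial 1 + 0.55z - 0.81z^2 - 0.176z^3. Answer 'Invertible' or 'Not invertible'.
\text{Not invertible}

The MA(q) characteristic polynomial is P(z) = 1 + 0.55z - 0.81z^2 - 0.176z^3.
Invertibility requires all roots to lie outside the unit circle, i.e. |z| > 1 for every root.
Degree 3: look for a simple real root z0 first, then factor out (1 - z/z0) and solve the remaining quadratic.
Testing z0 = -5: P(-5) = 1 + (0.55)(-5) + (-0.81)(-5)^2 + (-0.176)(-5)^3
  = 1 + (-2.75) + (-20.25) + (22) = 0.  So z_0 = -5 is a root, |z_0| = 5.
Divide out the factor (1 + 0.2 z) = (1 - z/z0) (since 1/z0 = -0.2):
  P(z) = (1 + 0.2 z)(1 + (0.35) z + (-0.88) z^2)
  [check: z-coef 0.35 - (-0.2) = 0.55; z^2-coef -0.88 - (-0.2)(0.35) = -0.81; z^3-coef -(-0.2)(-0.88) = -0.176.]
Remaining roots from the quadratic factor 1 + (0.35) z + (-0.88) z^2:
  Set 1 + (0.35) z + (-0.88) z^2 = 0, i.e. a z^2 + b z + c = 0 with a = -0.88, b = 0.35, c = 1.
  Discriminant D = b^2 - 4ac = (0.35)^2 - 4*(-0.88)*1 = 0.1225 - (-3.52) = 3.6425.
  D >= 0, so the roots are real: z = (-b +/- sqrt(D)) / (2a) = (-0.35 +/- 1.908533) / (-1.76).
    z_1 = (-0.35 + 1.908533) / (-1.76) = -0.8855,   |z_1| = 0.8855.
    z_2 = (-0.35 - 1.908533) / (-1.76) = 1.2833,   |z_2| = 1.2833.
Moduli of all roots: 5.0000, 0.8855, 1.2833.
All moduli strictly greater than 1? No.
Verdict: Not invertible.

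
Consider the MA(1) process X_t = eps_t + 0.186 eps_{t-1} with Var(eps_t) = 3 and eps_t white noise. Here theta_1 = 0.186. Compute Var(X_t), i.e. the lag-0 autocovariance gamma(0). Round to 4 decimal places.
\gamma(0) = 3.1038

For an MA(q) process X_t = eps_t + sum_i theta_i eps_{t-i} with
Var(eps_t) = sigma^2, the variance is
  gamma(0) = sigma^2 * (1 + sum_i theta_i^2).
  sum_i theta_i^2 = (0.186)^2 = 0.034596.
  gamma(0) = 3 * (1 + 0.034596) = 3 * 1.034596 = 3.103788, which rounds to 3.1038.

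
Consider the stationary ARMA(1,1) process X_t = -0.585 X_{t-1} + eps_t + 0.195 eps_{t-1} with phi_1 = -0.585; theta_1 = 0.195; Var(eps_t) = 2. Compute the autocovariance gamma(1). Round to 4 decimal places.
\gamma(1) = -1.0505

Multiply the model equation by X_{t-k} and take expectations. With theta_0 = psi_0 = 1 and psi_j the MA(infinity) weights, this gives
  gamma(k) - sum_i phi_i gamma(k-i) = c_k,
  c_k = sigma^2 * sum_{j=k..q} theta_j psi_{j-k}   (c_k = 0 for k > q),
using gamma(-m) = gamma(m).
psi-weights needed (psi_j = theta_j + sum_i phi_i psi_{j-i}):
  psi_1 = theta_1 + phi_1 = 0.195 + (-0.585) = -0.39
Right-hand sides:
  c_0 = sigma^2 (1 + theta_1 psi_1) = 2 * (1 + (0.195)(-0.39)) = 2 * 0.92395 = 1.8479
  c_1 = sigma^2 theta_1 = 2 * (0.195) = 0.39
  c_2 = 0
Equations for k = 0 and k = 1 (AR order 1):
  gamma(0) = phi_1 gamma(1) + c_0
  gamma(1) = phi_1 gamma(0) + c_1
Substituting the second into the first: gamma(0) (1 - phi_1^2) = c_0 + phi_1 c_1, so
  gamma(0) = (c_0 + phi_1 c_1) / (1 - phi_1^2) = (1.8479 + (-0.585)(0.39)) / (1 - (-0.585)^2) = 1.61975 / 0.657775 = 2.462468.
  gamma(1) = phi_1 gamma(0) + c_1 = (-0.585)(2.462468) + (0.39) = -1.050544.
Therefore gamma(1) = -1.0505 (to 4 decimal places).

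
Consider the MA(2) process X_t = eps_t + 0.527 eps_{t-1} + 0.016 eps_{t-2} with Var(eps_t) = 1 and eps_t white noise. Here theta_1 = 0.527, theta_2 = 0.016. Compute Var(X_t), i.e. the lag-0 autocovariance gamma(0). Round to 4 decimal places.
\gamma(0) = 1.2780

For an MA(q) process X_t = eps_t + sum_i theta_i eps_{t-i} with
Var(eps_t) = sigma^2, the variance is
  gamma(0) = sigma^2 * (1 + sum_i theta_i^2).
  sum_i theta_i^2 = (0.527)^2 + (0.016)^2 = 0.277729 + 0.000256 = 0.277985.
  gamma(0) = 1 * (1 + 0.277985) = 1 * 1.277985 = 1.277985, which rounds to 1.2780.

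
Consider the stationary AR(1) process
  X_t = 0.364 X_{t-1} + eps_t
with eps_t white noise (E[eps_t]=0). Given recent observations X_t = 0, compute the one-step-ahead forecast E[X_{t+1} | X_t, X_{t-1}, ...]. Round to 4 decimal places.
E[X_{t+1} \mid \mathcal F_t] = 0.0000

For an AR(p) model X_t = c + sum_i phi_i X_{t-i} + eps_t, the
one-step-ahead conditional mean is
  E[X_{t+1} | X_t, ...] = c + sum_i phi_i X_{t+1-i}.
Substitute known values:
  E[X_{t+1} | ...] = (0.364) * (0)
                   = 0.0000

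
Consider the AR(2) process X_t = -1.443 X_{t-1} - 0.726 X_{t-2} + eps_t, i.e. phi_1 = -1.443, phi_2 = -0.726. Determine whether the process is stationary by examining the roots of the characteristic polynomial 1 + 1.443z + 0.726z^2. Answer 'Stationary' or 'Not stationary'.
\text{Stationary}

The AR(p) characteristic polynomial is P(z) = 1 + 1.443z + 0.726z^2.
Stationarity requires all roots to lie outside the unit circle, i.e. |z| > 1 for every root.
Set 1 + (1.443) z + (0.726) z^2 = 0, i.e. a z^2 + b z + c = 0 with a = 0.726, b = 1.443, c = 1.
Discriminant D = b^2 - 4ac = (1.443)^2 - 4*(0.726)*1 = 2.082249 - (2.904) = -0.821751.
D < 0, so the roots are the complex-conjugate pair z = (-b +/- i sqrt(-D)) / (2a) = -0.9938 +/- 0.6243i.
For a conjugate pair |z|^2 = z * conj(z) = (product of roots) = c/a = 1/(0.726) = 1.37741, so |z| = sqrt(1.37741) = 1.1736 for both roots.
Moduli of all roots: 1.1736, 1.1736.
All moduli strictly greater than 1? Yes.
Verdict: Stationary.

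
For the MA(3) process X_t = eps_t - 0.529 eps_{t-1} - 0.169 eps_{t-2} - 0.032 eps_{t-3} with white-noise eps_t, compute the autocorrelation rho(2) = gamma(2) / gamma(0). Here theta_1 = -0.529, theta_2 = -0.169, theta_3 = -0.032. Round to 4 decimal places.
\rho(2) = -0.1161

For an MA(q) process with theta_0 = 1, the autocovariance is
  gamma(k) = sigma^2 * sum_{i=0..q-k} theta_i * theta_{i+k},
and rho(k) = gamma(k) / gamma(0). Sigma^2 cancels.
  numerator   = (1)*(-0.169) + (-0.529)*(-0.032) = -0.152072.
  denominator = (1)^2 + (-0.529)^2 + (-0.169)^2 + (-0.032)^2 = 1.309426.
  rho(2) = -0.152072 / 1.309426 = -0.1161.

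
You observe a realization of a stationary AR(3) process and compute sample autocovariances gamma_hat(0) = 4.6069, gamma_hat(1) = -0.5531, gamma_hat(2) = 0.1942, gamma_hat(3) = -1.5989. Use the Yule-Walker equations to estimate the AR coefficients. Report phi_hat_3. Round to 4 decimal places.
\hat\phi_{3} = -0.3440

The Yule-Walker equations for an AR(p) process read, in matrix form,
  Gamma_p phi = r_p,   with   (Gamma_p)_{ij} = gamma(|i - j|),
                       (r_p)_i = gamma(i),   i,j = 1..p.
Substitute the sample gammas (Toeplitz matrix and right-hand side of size 3):
  Gamma_p = [[4.6069, -0.5531, 0.1942], [-0.5531, 4.6069, -0.5531], [0.1942, -0.5531, 4.6069]]
  r_p     = [-0.5531, 0.1942, -1.5989]
Written out (R1..R3):
  (R1) 4.6069 phi_1 - 0.5531 phi_2 + 0.1942 phi_3 = -0.5531
  (R2) -0.5531 phi_1 + 4.6069 phi_2 - 0.5531 phi_3 = 0.1942
  (R3) 0.1942 phi_1 - 0.5531 phi_2 + 4.6069 phi_3 = -1.5989
Gaussian elimination:
  R2 <- R2 - (-0.5531/4.6069) R1 = R2 - (-0.120059) R1:  4.540495 phi_2 - 0.529785 phi_3 = 0.127795
  R3 <- R3 - (0.1942/4.6069) R1 = R3 - (0.042154) R1:  -0.529785 phi_2 + 4.598714 phi_3 = -1.575585
  R3 <- R3 - (-0.529785/4.540495) R2 = R3 - (-0.11668) R2:  4.536898 phi_3 = -1.560673
Back-substitution:
  phi_hat_3 = -1.560673 / 4.536898 = -0.343996
  phi_hat_2 = (0.127795 - (-0.529785)(-0.343996)) / 4.540495 = -0.011992
  phi_hat_1 = (-0.5531 - (-0.5531)(-0.011992) - (0.1942)(-0.343996)) / 4.6069 = -0.106998
So phi_hat = [-0.1070, -0.0120, -0.3440].
Therefore phi_hat_3 = -0.3440.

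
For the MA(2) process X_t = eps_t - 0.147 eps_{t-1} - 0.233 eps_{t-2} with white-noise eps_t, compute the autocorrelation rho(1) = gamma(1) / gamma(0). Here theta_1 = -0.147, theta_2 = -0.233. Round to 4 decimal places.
\rho(1) = -0.1048

For an MA(q) process with theta_0 = 1, the autocovariance is
  gamma(k) = sigma^2 * sum_{i=0..q-k} theta_i * theta_{i+k},
and rho(k) = gamma(k) / gamma(0). Sigma^2 cancels.
  numerator   = (1)*(-0.147) + (-0.147)*(-0.233) = -0.112749.
  denominator = (1)^2 + (-0.147)^2 + (-0.233)^2 = 1.075898.
  rho(1) = -0.112749 / 1.075898 = -0.1048.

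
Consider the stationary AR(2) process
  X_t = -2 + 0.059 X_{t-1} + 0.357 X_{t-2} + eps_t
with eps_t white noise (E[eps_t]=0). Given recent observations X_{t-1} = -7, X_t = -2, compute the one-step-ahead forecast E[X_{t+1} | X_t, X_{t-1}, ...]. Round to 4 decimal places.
E[X_{t+1} \mid \mathcal F_t] = -4.6170

For an AR(p) model X_t = c + sum_i phi_i X_{t-i} + eps_t, the
one-step-ahead conditional mean is
  E[X_{t+1} | X_t, ...] = c + sum_i phi_i X_{t+1-i}.
Substitute known values:
  E[X_{t+1} | ...] = -2 + (0.059) * (-2) + (0.357) * (-7)
                   = -4.6170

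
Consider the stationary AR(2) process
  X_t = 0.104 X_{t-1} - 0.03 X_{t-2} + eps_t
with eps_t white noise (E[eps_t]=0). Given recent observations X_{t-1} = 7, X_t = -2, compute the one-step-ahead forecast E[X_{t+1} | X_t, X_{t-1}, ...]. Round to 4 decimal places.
E[X_{t+1} \mid \mathcal F_t] = -0.4180

For an AR(p) model X_t = c + sum_i phi_i X_{t-i} + eps_t, the
one-step-ahead conditional mean is
  E[X_{t+1} | X_t, ...] = c + sum_i phi_i X_{t+1-i}.
Substitute known values:
  E[X_{t+1} | ...] = (0.104) * (-2) + (-0.03) * (7)
                   = -0.4180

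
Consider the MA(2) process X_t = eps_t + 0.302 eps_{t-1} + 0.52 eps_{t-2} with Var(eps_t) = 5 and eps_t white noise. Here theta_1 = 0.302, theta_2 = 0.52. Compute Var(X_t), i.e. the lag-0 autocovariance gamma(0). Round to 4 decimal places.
\gamma(0) = 6.8080

For an MA(q) process X_t = eps_t + sum_i theta_i eps_{t-i} with
Var(eps_t) = sigma^2, the variance is
  gamma(0) = sigma^2 * (1 + sum_i theta_i^2).
  sum_i theta_i^2 = (0.302)^2 + (0.52)^2 = 0.091204 + 0.2704 = 0.361604.
  gamma(0) = 5 * (1 + 0.361604) = 5 * 1.361604 = 6.80802, which rounds to 6.8080.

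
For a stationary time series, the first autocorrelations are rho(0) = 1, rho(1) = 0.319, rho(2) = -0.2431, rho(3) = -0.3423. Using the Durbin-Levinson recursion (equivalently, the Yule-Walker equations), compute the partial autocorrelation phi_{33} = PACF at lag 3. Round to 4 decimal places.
\phi_{33} = -0.1469

The PACF at lag k is phi_{kk}, the last component of the solution
to the Yule-Walker system G_k phi = r_k where
  (G_k)_{ij} = rho(|i - j|), (r_k)_i = rho(i), i,j = 1..k.
Equivalently, Durbin-Levinson gives phi_{kk} iteratively:
  phi_{11} = rho(1)
  phi_{kk} = [rho(k) - sum_{j=1..k-1} phi_{k-1,j} rho(k-j)]
            / [1 - sum_{j=1..k-1} phi_{k-1,j} rho(j)],
  phi_{k,j} = phi_{k-1,j} - phi_{kk} phi_{k-1,k-j},  j = 1..k-1.
Step k = 1:
  phi_11 = rho(1) = 0.319.
Step k = 2:
  phi_22 = [rho(2) - phi_11 rho(1)] / [1 - phi_11 rho(1)] = [-0.2431 - (0.319)(0.319)] / [1 - (0.319)(0.319)]
         = -0.344861 / 0.898239 = -0.38393.
  Update: phi_21 = phi_11 - phi_22 phi_11 = 0.319 - (-0.38393)(0.319) = 0.441474.
Step k = 3:
  phi_33 = [rho(3) - phi_21 rho(2) - phi_22 rho(1)] / [1 - phi_21 rho(1) - phi_22 rho(2)]
    numerator   = -0.3423 - (0.441474)(-0.2431) - (-0.38393)(0.319) = -0.11250404
    denominator = 1 - (0.441474)(0.319) - (-0.38393)(-0.2431) = 0.76583648
  phi_33 = -0.11250404 / 0.76583648 = -0.1469.
Therefore phi_{33} = -0.1469.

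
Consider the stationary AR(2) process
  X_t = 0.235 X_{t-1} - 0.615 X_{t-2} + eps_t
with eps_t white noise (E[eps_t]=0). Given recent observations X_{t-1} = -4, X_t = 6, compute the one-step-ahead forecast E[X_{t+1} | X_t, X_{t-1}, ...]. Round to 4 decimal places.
E[X_{t+1} \mid \mathcal F_t] = 3.8700

For an AR(p) model X_t = c + sum_i phi_i X_{t-i} + eps_t, the
one-step-ahead conditional mean is
  E[X_{t+1} | X_t, ...] = c + sum_i phi_i X_{t+1-i}.
Substitute known values:
  E[X_{t+1} | ...] = (0.235) * (6) + (-0.615) * (-4)
                   = 3.8700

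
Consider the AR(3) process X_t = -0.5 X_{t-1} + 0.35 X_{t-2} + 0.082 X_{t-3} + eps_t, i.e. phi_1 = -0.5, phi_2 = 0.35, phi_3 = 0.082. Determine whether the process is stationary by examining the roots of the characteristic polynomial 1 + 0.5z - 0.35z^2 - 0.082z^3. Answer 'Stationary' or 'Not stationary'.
\text{Stationary}

The AR(p) characteristic polynomial is P(z) = 1 + 0.5z - 0.35z^2 - 0.082z^3.
Stationarity requires all roots to lie outside the unit circle, i.e. |z| > 1 for every root.
Degree 3: look for a simple real root z0 first, then factor out (1 - z/z0) and solve the remaining quadratic.
Testing z0 = -5: P(-5) = 1 + (0.5)(-5) + (-0.35)(-5)^2 + (-0.082)(-5)^3
  = 1 + (-2.5) + (-8.75) + (10.25) = 0.  So z_0 = -5 is a root, |z_0| = 5.
Divide out the factor (1 + 0.2 z) = (1 - z/z0) (since 1/z0 = -0.2):
  P(z) = (1 + 0.2 z)(1 + (0.3) z + (-0.41) z^2)
  [check: z-coef 0.3 - (-0.2) = 0.5; z^2-coef -0.41 - (-0.2)(0.3) = -0.35; z^3-coef -(-0.2)(-0.41) = -0.082.]
Remaining roots from the quadratic factor 1 + (0.3) z + (-0.41) z^2:
  Set 1 + (0.3) z + (-0.41) z^2 = 0, i.e. a z^2 + b z + c = 0 with a = -0.41, b = 0.3, c = 1.
  Discriminant D = b^2 - 4ac = (0.3)^2 - 4*(-0.41)*1 = 0.09 - (-1.64) = 1.73.
  D >= 0, so the roots are real: z = (-b +/- sqrt(D)) / (2a) = (-0.3 +/- 1.315295) / (-0.82).
    z_1 = (-0.3 + 1.315295) / (-0.82) = -1.2382,   |z_1| = 1.2382.
    z_2 = (-0.3 - 1.315295) / (-0.82) = 1.9699,   |z_2| = 1.9699.
Moduli of all roots: 5.0000, 1.2382, 1.9699.
All moduli strictly greater than 1? Yes.
Verdict: Stationary.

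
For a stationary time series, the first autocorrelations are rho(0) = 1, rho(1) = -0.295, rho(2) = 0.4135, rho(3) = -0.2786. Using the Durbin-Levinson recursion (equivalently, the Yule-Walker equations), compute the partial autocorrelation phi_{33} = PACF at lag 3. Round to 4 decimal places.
\phi_{33} = -0.1190

The PACF at lag k is phi_{kk}, the last component of the solution
to the Yule-Walker system G_k phi = r_k where
  (G_k)_{ij} = rho(|i - j|), (r_k)_i = rho(i), i,j = 1..k.
Equivalently, Durbin-Levinson gives phi_{kk} iteratively:
  phi_{11} = rho(1)
  phi_{kk} = [rho(k) - sum_{j=1..k-1} phi_{k-1,j} rho(k-j)]
            / [1 - sum_{j=1..k-1} phi_{k-1,j} rho(j)],
  phi_{k,j} = phi_{k-1,j} - phi_{kk} phi_{k-1,k-j},  j = 1..k-1.
Step k = 1:
  phi_11 = rho(1) = -0.295.
Step k = 2:
  phi_22 = [rho(2) - phi_11 rho(1)] / [1 - phi_11 rho(1)] = [0.4135 - (-0.295)(-0.295)] / [1 - (-0.295)(-0.295)]
         = 0.326475 / 0.912975 = 0.357595.
  Update: phi_21 = phi_11 - phi_22 phi_11 = -0.295 - (0.357595)(-0.295) = -0.18951.
Step k = 3:
  phi_33 = [rho(3) - phi_21 rho(2) - phi_22 rho(1)] / [1 - phi_21 rho(1) - phi_22 rho(2)]
    numerator   = -0.2786 - (-0.18951)(0.4135) - (0.357595)(-0.295) = -0.09474736
    denominator = 1 - (-0.18951)(-0.295) - (0.357595)(0.4135) = 0.79622928
  phi_33 = -0.09474736 / 0.79622928 = -0.119.
Therefore phi_{33} = -0.1190.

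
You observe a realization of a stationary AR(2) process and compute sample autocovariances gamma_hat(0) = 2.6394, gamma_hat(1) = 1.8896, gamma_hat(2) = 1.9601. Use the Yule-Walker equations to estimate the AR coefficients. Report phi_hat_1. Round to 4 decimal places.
\hat\phi_{1} = 0.3780

The Yule-Walker equations for an AR(p) process read, in matrix form,
  Gamma_p phi = r_p,   with   (Gamma_p)_{ij} = gamma(|i - j|),
                       (r_p)_i = gamma(i),   i,j = 1..p.
Substitute the sample gammas (Toeplitz matrix and right-hand side of size 2):
  Gamma_p = [[2.6394, 1.8896], [1.8896, 2.6394]]
  r_p     = [1.8896, 1.9601]
Written out:
  2.6394 phi_1 + 1.8896 phi_2 = 1.8896
  1.8896 phi_1 + 2.6394 phi_2 = 1.9601
Solve by Cramer's rule:
  det = gamma(0)^2 - gamma(1)^2 = (2.6394)^2 - (1.8896)^2 = 6.96643236 - 3.57058816 = 3.3958442
  phi_hat_1 = [gamma(1) gamma(0) - gamma(1) gamma(2)] / det = [(1.8896)(2.6394) - (1.8896)(1.9601)] / 3.3958442 = 1.28360528 / 3.3958442 = 0.378
  phi_hat_2 = [gamma(0) gamma(2) - gamma(1)^2] / det = [(2.6394)(1.9601) - (1.8896)^2] / 3.3958442 = 1.60289978 / 3.3958442 = 0.472
So phi_hat = [0.3780, 0.4720].
Therefore phi_hat_1 = 0.3780.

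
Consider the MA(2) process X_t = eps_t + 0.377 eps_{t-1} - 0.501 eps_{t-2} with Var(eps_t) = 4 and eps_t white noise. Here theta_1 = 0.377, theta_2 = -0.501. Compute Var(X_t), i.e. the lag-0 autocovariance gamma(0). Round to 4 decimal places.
\gamma(0) = 5.5725

For an MA(q) process X_t = eps_t + sum_i theta_i eps_{t-i} with
Var(eps_t) = sigma^2, the variance is
  gamma(0) = sigma^2 * (1 + sum_i theta_i^2).
  sum_i theta_i^2 = (0.377)^2 + (-0.501)^2 = 0.142129 + 0.251001 = 0.39313.
  gamma(0) = 4 * (1 + 0.39313) = 4 * 1.39313 = 5.57252, which rounds to 5.5725.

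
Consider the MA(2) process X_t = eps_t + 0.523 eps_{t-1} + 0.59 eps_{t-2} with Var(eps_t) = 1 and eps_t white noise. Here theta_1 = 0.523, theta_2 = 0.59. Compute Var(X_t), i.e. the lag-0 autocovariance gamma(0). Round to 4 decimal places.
\gamma(0) = 1.6216

For an MA(q) process X_t = eps_t + sum_i theta_i eps_{t-i} with
Var(eps_t) = sigma^2, the variance is
  gamma(0) = sigma^2 * (1 + sum_i theta_i^2).
  sum_i theta_i^2 = (0.523)^2 + (0.59)^2 = 0.273529 + 0.3481 = 0.621629.
  gamma(0) = 1 * (1 + 0.621629) = 1 * 1.621629 = 1.621629, which rounds to 1.6216.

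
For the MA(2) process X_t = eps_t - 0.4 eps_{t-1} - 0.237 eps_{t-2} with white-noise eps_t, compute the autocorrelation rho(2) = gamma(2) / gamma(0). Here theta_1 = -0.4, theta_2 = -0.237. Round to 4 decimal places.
\rho(2) = -0.1949

For an MA(q) process with theta_0 = 1, the autocovariance is
  gamma(k) = sigma^2 * sum_{i=0..q-k} theta_i * theta_{i+k},
and rho(k) = gamma(k) / gamma(0). Sigma^2 cancels.
  numerator   = (1)*(-0.237) = -0.237.
  denominator = (1)^2 + (-0.4)^2 + (-0.237)^2 = 1.216169.
  rho(2) = -0.237 / 1.216169 = -0.1949.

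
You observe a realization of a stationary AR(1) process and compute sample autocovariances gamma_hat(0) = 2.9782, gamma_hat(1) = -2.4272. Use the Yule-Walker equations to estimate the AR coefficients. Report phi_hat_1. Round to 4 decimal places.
\hat\phi_{1} = -0.8150

The Yule-Walker equations for an AR(p) process read, in matrix form,
  Gamma_p phi = r_p,   with   (Gamma_p)_{ij} = gamma(|i - j|),
                       (r_p)_i = gamma(i),   i,j = 1..p.
Substitute the sample gammas (Toeplitz matrix and right-hand side of size 1):
  Gamma_p = [[2.9782]]
  r_p     = [-2.4272]
With p = 1 this is the single equation gamma(0) phi_1 = gamma(1):
  phi_hat_1 = gamma(1) / gamma(0) = -2.4272 / 2.9782 = -0.8150.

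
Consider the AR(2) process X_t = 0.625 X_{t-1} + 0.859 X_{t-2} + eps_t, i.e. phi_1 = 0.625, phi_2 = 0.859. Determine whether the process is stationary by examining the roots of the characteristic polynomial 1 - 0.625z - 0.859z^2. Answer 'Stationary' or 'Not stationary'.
\text{Not stationary}

The AR(p) characteristic polynomial is P(z) = 1 - 0.625z - 0.859z^2.
Stationarity requires all roots to lie outside the unit circle, i.e. |z| > 1 for every root.
Set 1 + (-0.625) z + (-0.859) z^2 = 0, i.e. a z^2 + b z + c = 0 with a = -0.859, b = -0.625, c = 1.
Discriminant D = b^2 - 4ac = (-0.625)^2 - 4*(-0.859)*1 = 0.390625 - (-3.436) = 3.826625.
D >= 0, so the roots are real: z = (-b +/- sqrt(D)) / (2a) = (0.625 +/- 1.956176) / (-1.718).
  z_1 = (0.625 + 1.956176) / (-1.718) = -1.5024,   |z_1| = 1.5024.
  z_2 = (0.625 - 1.956176) / (-1.718) = 0.7748,   |z_2| = 0.7748.
Moduli of all roots: 1.5024, 0.7748.
All moduli strictly greater than 1? No.
Verdict: Not stationary.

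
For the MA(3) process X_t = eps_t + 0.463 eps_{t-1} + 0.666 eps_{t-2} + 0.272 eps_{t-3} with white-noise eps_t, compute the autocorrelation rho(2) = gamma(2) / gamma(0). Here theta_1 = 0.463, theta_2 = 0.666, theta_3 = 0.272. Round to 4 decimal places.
\rho(2) = 0.4573

For an MA(q) process with theta_0 = 1, the autocovariance is
  gamma(k) = sigma^2 * sum_{i=0..q-k} theta_i * theta_{i+k},
and rho(k) = gamma(k) / gamma(0). Sigma^2 cancels.
  numerator   = (1)*(0.666) + (0.463)*(0.272) = 0.791936.
  denominator = (1)^2 + (0.463)^2 + (0.666)^2 + (0.272)^2 = 1.731909.
  rho(2) = 0.791936 / 1.731909 = 0.4573.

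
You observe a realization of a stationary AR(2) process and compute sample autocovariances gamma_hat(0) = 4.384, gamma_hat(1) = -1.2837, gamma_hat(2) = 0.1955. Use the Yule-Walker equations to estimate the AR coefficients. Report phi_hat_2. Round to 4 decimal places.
\hat\phi_{2} = -0.0450

The Yule-Walker equations for an AR(p) process read, in matrix form,
  Gamma_p phi = r_p,   with   (Gamma_p)_{ij} = gamma(|i - j|),
                       (r_p)_i = gamma(i),   i,j = 1..p.
Substitute the sample gammas (Toeplitz matrix and right-hand side of size 2):
  Gamma_p = [[4.384, -1.2837], [-1.2837, 4.384]]
  r_p     = [-1.2837, 0.1955]
Written out:
  4.384 phi_1 - 1.2837 phi_2 = -1.2837
  -1.2837 phi_1 + 4.384 phi_2 = 0.1955
Solve by Cramer's rule:
  det = gamma(0)^2 - gamma(1)^2 = (4.384)^2 - (-1.2837)^2 = 19.219456 - 1.64788569 = 17.57157031
  phi_hat_1 = [gamma(1) gamma(0) - gamma(1) gamma(2)] / det = [(-1.2837)(4.384) - (-1.2837)(0.1955)] / 17.57157031 = -5.37677745 / 17.57157031 = -0.306
  phi_hat_2 = [gamma(0) gamma(2) - gamma(1)^2] / det = [(4.384)(0.1955) - (-1.2837)^2] / 17.57157031 = -0.79081369 / 17.57157031 = -0.045
So phi_hat = [-0.3060, -0.0450].
Therefore phi_hat_2 = -0.0450.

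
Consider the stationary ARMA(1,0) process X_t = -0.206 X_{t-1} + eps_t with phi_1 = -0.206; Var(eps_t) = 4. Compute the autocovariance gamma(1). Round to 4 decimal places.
\gamma(1) = -0.8605

Multiply the model equation by X_{t-k} and take expectations. With theta_0 = psi_0 = 1 and psi_j the MA(infinity) weights, this gives
  gamma(k) - sum_i phi_i gamma(k-i) = c_k,
  c_k = sigma^2 * sum_{j=k..q} theta_j psi_{j-k}   (c_k = 0 for k > q),
using gamma(-m) = gamma(m).
Pure AR (q = 0): c_0 = sigma^2 = 4, c_k = 0 for k >= 1.
Equations for k = 0 and k = 1 (AR order 1):
  gamma(0) = phi_1 gamma(1) + c_0
  gamma(1) = phi_1 gamma(0) + c_1
Substituting the second into the first: gamma(0) (1 - phi_1^2) = c_0 + phi_1 c_1, so
  gamma(0) = c_0 / (1 - phi_1^2) = 4 / (1 - (-0.206)^2) = 4 / 0.957564 = 4.177266.
  gamma(1) = phi_1 gamma(0) = (-0.206)(4.177266) = -0.860517.
Therefore gamma(1) = -0.8605 (to 4 decimal places).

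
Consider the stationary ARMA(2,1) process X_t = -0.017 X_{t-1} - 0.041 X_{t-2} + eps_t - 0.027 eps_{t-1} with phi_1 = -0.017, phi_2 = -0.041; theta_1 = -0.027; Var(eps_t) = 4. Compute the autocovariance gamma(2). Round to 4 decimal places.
\gamma(2) = -0.1617

Multiply the model equation by X_{t-k} and take expectations. With theta_0 = psi_0 = 1 and psi_j the MA(infinity) weights, this gives
  gamma(k) - sum_i phi_i gamma(k-i) = c_k,
  c_k = sigma^2 * sum_{j=k..q} theta_j psi_{j-k}   (c_k = 0 for k > q),
using gamma(-m) = gamma(m).
psi-weights needed (psi_j = theta_j + sum_i phi_i psi_{j-i}):
  psi_1 = theta_1 + phi_1 = -0.027 + (-0.017) = -0.044
Right-hand sides:
  c_0 = sigma^2 (1 + theta_1 psi_1) = 4 * (1 + (-0.027)(-0.044)) = 4 * 1.001188 = 4.004752
  c_1 = sigma^2 theta_1 = 4 * (-0.027) = -0.108
  c_2 = 0
Equations for k = 0, 1, 2 (AR order 2, c_2 = 0):
  (E0) gamma(0) = phi_1 gamma(1) + phi_2 gamma(2) + c_0
  (E1) gamma(1) = phi_1 gamma(0) + phi_2 gamma(1) + c_1
  (E2) gamma(2) = phi_1 gamma(1) + phi_2 gamma(0)
From (E1): gamma(1) = A gamma(0) + B with
  A = phi_1 / (1 - phi_2) = -0.017 / 1.041 = -0.01633,   B = c_1 / (1 - phi_2) = -0.108 / 1.041 = -0.103746.
Insert (E2) into (E0): gamma(0) (1 - phi_2^2) = phi_1 (1 + phi_2) gamma(1) + c_0.
  phi_1 (1 + phi_2) = (-0.017)(0.959) = -0.016303,   1 - phi_2^2 = 0.998319.
Replace gamma(1) by A gamma(0) + B and collect gamma(0):
  gamma(0) [0.998319 - (-0.016303)(-0.01633)] = (-0.016303)(-0.103746) + 4.004752
  gamma(0) * 0.998053 = 4.006443
  gamma(0) = 4.006443 / 0.998053 = 4.01426.
  gamma(1) = A gamma(0) + B = (-0.01633)(4.01426) + (-0.103746) = -0.169301.
  gamma(2) = phi_1 gamma(1) + phi_2 gamma(0) = (-0.017)(-0.169301) + (-0.041)(4.01426) = -0.161707.
Therefore gamma(2) = -0.1617 (to 4 decimal places).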